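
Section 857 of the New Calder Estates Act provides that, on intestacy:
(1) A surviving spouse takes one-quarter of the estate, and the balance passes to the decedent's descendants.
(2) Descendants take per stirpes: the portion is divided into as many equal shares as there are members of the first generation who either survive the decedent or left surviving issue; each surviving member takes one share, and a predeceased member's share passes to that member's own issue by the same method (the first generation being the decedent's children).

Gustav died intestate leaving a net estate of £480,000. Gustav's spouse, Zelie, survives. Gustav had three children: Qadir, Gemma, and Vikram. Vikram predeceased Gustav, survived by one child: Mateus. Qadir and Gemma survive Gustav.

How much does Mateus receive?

Mateus receives £120,000.

Zelie takes one-quarter of £480,000 = £120,000. The remaining £360,000 passes to the descendants.
The descendants' portion (£360,000) is divided into 3 shares of £120,000: Qadir and Gemma each take £120,000; Vikram's £120,000 share passes to Vikram's issue.
Vikram's share (£120,000) passes entirely to Mateus.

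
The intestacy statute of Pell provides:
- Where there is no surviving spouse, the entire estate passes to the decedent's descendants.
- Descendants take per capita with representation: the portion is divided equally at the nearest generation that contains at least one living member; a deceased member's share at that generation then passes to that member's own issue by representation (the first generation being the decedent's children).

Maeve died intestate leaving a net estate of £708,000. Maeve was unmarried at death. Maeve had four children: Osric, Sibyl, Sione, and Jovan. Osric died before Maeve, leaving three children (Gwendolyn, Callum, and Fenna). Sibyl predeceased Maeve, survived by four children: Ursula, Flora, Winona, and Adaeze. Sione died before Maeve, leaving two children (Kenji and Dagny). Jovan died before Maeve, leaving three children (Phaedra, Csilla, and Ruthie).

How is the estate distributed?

The entire £708,000 passes to the descendants.
No child survives, so the initial division is made at the grandchildren's generation.
That amount (£708,000) is divided into 12 shares of £59,000: Gwendolyn, Callum, Fenna, Ursula, Flora, Winona, Adaeze, Kenji, Dagny, Phaedra, Csilla, and Ruthie each take £59,000.

Gwendolyn: £59,000; Callum: £59,000; Fenna: £59,000; Ursula: £59,000; Flora: £59,000; Winona: £59,000; Adaeze: £59,000; Kenji: £59,000; Dagny: £59,000; Phaedra: £59,000; Csilla: £59,000; Ruthie: £59,000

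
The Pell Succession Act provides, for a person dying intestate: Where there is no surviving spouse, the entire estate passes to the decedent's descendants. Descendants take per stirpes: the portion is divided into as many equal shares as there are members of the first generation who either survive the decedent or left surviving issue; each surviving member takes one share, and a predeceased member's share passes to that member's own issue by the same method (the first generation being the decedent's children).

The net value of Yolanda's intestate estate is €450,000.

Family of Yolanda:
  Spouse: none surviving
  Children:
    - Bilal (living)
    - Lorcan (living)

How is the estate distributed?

Bilal: €225,000; Lorcan: €225,000

The entire €450,000 passes to the descendants.
That amount (€450,000) is divided into 2 shares of €225,000: Bilal and Lorcan each take €225,000.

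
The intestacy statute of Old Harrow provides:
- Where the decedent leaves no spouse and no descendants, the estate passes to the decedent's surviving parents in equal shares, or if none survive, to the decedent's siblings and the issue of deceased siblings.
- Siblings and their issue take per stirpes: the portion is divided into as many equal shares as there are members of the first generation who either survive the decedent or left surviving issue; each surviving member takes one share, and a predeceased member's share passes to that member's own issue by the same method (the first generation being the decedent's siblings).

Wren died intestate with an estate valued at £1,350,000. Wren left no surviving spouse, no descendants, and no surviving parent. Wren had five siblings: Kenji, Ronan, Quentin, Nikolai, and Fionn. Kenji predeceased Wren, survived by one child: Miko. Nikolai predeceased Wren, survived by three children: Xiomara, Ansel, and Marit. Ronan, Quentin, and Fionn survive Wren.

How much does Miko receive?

The entire £1,350,000 passes to the siblings and their issue.
That amount (£1,350,000) is divided into 5 shares of £270,000: Ronan, Quentin, and Fionn each take £270,000; Kenji's £270,000 share passes to Kenji's issue; Nikolai's £270,000 share passes to Nikolai's issue.
Kenji's share (£270,000) passes entirely to Miko.
Nikolai's share (£270,000) is divided into 3 shares of £90,000: Xiomara, Ansel, and Marit each take £90,000.

Miko receives £270,000.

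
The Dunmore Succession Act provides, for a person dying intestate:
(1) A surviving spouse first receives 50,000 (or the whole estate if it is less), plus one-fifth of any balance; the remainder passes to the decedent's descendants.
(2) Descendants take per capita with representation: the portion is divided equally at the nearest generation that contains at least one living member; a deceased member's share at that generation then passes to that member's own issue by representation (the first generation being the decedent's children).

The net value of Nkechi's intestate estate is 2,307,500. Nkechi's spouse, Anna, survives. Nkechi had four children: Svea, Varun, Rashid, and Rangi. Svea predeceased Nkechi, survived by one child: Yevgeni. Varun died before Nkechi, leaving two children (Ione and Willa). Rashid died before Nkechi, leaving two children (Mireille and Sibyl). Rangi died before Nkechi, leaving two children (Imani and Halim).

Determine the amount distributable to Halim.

Halim receives 258,000.

Anna first takes 50,000, leaving a balance of 2,257,500. Anna then takes one-fifth of the balance (451,500), for a total of 501,500. The remaining 1,806,000 passes to the descendants.
No child survives, so the initial division is made at the grandchildren's generation.
The descendants' portion (1,806,000) is divided into 7 shares of 258,000: Yevgeni, Ione, Willa, Mireille, Sibyl, Imani, and Halim each take 258,000.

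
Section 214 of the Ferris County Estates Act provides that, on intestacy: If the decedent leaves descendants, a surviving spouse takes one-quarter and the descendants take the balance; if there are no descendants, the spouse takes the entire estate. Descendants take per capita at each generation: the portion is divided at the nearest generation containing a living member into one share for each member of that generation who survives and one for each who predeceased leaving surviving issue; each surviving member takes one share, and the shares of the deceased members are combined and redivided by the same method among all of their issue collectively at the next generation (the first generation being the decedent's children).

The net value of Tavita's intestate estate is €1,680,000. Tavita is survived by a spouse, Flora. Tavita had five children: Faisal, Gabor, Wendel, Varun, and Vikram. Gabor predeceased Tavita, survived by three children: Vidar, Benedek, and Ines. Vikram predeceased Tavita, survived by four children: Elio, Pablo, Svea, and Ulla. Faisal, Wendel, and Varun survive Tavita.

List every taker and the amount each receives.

Flora: €420,000; Faisal: €252,000; Vidar: €72,000; Benedek: €72,000; Ines: €72,000; Wendel: €252,000; Varun: €252,000; Elio: €72,000; Pablo: €72,000; Svea: €72,000; Ulla: €72,000

Flora takes one-quarter of €1,680,000 = €420,000. The remaining €1,260,000 passes to the descendants.
The descendants' portion (€1,260,000) is divided at the children's generation into 5 shares of €252,000. Faisal, Wendel, and Varun each take €252,000. The 2 shares of the deceased (Gabor and Vikram) are combined into a pool of €504,000.
That pool (€504,000) is divided at the grandchildren's generation equally among Vidar, Benedek, Ines, Elio, Pablo, Svea, and Ulla: €72,000 each.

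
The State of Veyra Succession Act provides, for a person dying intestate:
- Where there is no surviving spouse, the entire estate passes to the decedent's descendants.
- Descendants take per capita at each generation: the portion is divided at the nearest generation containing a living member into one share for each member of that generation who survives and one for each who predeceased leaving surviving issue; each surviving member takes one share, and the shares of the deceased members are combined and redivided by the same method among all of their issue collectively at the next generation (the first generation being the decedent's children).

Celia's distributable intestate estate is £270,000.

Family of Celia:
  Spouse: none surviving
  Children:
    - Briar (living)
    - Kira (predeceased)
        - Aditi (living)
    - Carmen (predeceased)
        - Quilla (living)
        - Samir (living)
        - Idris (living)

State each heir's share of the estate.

The entire £270,000 passes to the descendants.
That amount (£270,000) is divided at the children's generation into 3 shares of £90,000. Briar takes £90,000. The 2 shares of the deceased (Kira and Carmen) are combined into a pool of £180,000.
That pool (£180,000) is divided at the grandchildren's generation equally among Aditi, Quilla, Samir, and Idris: £45,000 each.

Briar: £90,000; Aditi: £45,000; Quilla: £45,000; Samir: £45,000; Idris: £45,000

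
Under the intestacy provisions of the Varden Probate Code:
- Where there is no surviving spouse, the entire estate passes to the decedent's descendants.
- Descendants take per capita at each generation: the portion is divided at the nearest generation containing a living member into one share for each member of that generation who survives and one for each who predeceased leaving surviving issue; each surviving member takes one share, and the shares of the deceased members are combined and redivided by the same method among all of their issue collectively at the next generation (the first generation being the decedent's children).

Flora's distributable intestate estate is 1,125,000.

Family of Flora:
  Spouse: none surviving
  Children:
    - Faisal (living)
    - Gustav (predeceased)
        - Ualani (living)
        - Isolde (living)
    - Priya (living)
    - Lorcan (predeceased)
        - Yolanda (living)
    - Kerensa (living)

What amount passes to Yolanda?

Yolanda receives 150,000.

The entire 1,125,000 passes to the descendants.
That amount (1,125,000) is divided at the children's generation into 5 shares of 225,000. Faisal, Priya, and Kerensa each take 225,000. The 2 shares of the deceased (Gustav and Lorcan) are combined into a pool of 450,000.
That pool (450,000) is divided at the grandchildren's generation equally among Ualani, Isolde, and Yolanda: 150,000 each.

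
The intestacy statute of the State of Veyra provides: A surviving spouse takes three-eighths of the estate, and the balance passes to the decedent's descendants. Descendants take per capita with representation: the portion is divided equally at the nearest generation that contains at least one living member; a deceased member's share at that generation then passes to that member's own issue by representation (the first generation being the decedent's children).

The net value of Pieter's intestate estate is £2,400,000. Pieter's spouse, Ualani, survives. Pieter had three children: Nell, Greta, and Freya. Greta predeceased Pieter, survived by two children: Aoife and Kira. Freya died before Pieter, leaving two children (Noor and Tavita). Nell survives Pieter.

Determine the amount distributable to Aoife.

Ualani takes three-eighths of £2,400,000 = £900,000. The remaining £1,500,000 passes to the descendants.
The descendants' portion (£1,500,000) is divided into 3 shares of £500,000: Nell takes £500,000; Greta's £500,000 share passes to Greta's issue; Freya's £500,000 share passes to Freya's issue.
Greta's share (£500,000) is divided into 2 shares of £250,000: Aoife and Kira each take £250,000.
Freya's share (£500,000) is divided into 2 shares of £250,000: Noor and Tavita each take £250,000.

Aoife receives £250,000.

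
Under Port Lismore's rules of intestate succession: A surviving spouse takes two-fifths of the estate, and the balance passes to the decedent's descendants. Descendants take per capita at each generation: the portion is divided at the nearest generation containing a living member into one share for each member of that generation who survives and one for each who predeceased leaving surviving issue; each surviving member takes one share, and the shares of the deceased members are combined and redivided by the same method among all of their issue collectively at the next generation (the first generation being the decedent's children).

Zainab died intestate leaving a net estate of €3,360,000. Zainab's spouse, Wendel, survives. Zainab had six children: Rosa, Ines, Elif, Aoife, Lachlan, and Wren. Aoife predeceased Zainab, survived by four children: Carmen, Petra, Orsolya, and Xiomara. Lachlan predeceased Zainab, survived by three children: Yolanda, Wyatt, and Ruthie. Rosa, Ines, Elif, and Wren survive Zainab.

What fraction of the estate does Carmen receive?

Wendel takes two-fifths of €3,360,000 = €1,344,000. The remaining €2,016,000 passes to the descendants.
The descendants' portion (€2,016,000) is divided at the children's generation into 6 shares of €336,000. Rosa, Ines, Elif, and Wren each take €336,000. The 2 shares of the deceased (Aoife and Lachlan) are combined into a pool of €672,000.
That pool (€672,000) is divided at the grandchildren's generation equally among Carmen, Petra, Orsolya, Xiomara, Yolanda, Wyatt, and Ruthie: €96,000 each.

Carmen receives 1/35 of the estate.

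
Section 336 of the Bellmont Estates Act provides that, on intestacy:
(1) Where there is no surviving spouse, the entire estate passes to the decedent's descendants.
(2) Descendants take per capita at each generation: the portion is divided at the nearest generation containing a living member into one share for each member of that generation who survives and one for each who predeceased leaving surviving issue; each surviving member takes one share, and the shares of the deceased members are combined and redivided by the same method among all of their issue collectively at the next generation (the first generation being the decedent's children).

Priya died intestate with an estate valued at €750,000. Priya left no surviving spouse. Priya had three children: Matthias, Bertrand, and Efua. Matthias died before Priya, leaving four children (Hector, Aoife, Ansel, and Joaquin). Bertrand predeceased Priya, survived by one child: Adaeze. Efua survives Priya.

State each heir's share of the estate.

Hector: €100,000; Aoife: €100,000; Ansel: €100,000; Joaquin: €100,000; Adaeze: €100,000; Efua: €250,000

The entire €750,000 passes to the descendants.
That amount (€750,000) is divided at the children's generation into 3 shares of €250,000. Efua takes €250,000. The 2 shares of the deceased (Matthias and Bertrand) are combined into a pool of €500,000.
That pool (€500,000) is divided at the grandchildren's generation equally among Hector, Aoife, Ansel, Joaquin, and Adaeze: €100,000 each.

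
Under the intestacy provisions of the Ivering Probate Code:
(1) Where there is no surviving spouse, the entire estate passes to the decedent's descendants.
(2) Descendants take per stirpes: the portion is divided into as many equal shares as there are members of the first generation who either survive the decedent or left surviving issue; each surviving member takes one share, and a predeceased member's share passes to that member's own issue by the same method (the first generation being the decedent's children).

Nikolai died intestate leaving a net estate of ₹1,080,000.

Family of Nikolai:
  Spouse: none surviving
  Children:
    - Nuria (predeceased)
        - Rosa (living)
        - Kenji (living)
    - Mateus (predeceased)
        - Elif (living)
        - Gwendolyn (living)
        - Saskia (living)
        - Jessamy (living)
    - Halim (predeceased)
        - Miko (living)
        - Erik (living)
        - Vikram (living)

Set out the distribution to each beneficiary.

Rosa: ₹180,000; Kenji: ₹180,000; Elif: ₹90,000; Gwendolyn: ₹90,000; Saskia: ₹90,000; Jessamy: ₹90,000; Miko: ₹120,000; Erik: ₹120,000; Vikram: ₹120,000

The entire ₹1,080,000 passes to the descendants.
That amount (₹1,080,000) is divided into 3 shares of ₹360,000: Nuria's ₹360,000 share passes to Nuria's issue; Mateus's ₹360,000 share passes to Mateus's issue; Halim's ₹360,000 share passes to Halim's issue.
Nuria's share (₹360,000) is divided into 2 shares of ₹180,000: Rosa and Kenji each take ₹180,000.
Mateus's share (₹360,000) is divided into 4 shares of ₹90,000: Elif, Gwendolyn, Saskia, and Jessamy each take ₹90,000.
Halim's share (₹360,000) is divided into 3 shares of ₹120,000: Miko, Erik, and Vikram each take ₹120,000.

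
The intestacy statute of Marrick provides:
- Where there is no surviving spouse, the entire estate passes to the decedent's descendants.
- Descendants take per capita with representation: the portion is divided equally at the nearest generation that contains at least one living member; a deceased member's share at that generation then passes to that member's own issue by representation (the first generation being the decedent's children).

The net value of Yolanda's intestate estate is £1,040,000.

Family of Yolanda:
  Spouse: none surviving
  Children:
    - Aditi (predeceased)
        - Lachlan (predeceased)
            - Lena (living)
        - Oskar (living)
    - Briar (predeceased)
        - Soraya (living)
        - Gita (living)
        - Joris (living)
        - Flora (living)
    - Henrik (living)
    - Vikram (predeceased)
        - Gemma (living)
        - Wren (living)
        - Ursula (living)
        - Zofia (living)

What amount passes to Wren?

Wren receives £65,000.

The entire £1,040,000 passes to the descendants.
That amount (£1,040,000) is divided into 4 shares of £260,000: Henrik takes £260,000; Aditi's £260,000 share passes to Aditi's issue; Briar's £260,000 share passes to Briar's issue; Vikram's £260,000 share passes to Vikram's issue.
Aditi's share (£260,000) is divided into 2 shares of £130,000: Oskar takes £130,000; Lachlan's £130,000 share passes to Lachlan's issue.
Lachlan's share (£130,000) passes entirely to Lena.
Briar's share (£260,000) is divided into 4 shares of £65,000: Soraya, Gita, Joris, and Flora each take £65,000.
Vikram's share (£260,000) is divided into 4 shares of £65,000: Gemma, Wren, Ursula, and Zofia each take £65,000.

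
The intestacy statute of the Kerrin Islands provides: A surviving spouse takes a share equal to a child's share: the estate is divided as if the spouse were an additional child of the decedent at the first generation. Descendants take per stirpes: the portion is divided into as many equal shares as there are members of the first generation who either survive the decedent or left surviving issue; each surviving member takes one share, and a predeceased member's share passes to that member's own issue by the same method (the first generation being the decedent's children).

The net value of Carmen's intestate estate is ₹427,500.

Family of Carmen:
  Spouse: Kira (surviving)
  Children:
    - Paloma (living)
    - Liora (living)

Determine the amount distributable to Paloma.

Paloma receives ₹142,500.

The spouse counts as an additional share at the children's level, so there are 3 primary shares of ₹142,500. Kira takes one such share (₹142,500).
The children's combined portion (₹285,000) is divided into 2 shares of ₹142,500: Paloma and Liora each take ₹142,500.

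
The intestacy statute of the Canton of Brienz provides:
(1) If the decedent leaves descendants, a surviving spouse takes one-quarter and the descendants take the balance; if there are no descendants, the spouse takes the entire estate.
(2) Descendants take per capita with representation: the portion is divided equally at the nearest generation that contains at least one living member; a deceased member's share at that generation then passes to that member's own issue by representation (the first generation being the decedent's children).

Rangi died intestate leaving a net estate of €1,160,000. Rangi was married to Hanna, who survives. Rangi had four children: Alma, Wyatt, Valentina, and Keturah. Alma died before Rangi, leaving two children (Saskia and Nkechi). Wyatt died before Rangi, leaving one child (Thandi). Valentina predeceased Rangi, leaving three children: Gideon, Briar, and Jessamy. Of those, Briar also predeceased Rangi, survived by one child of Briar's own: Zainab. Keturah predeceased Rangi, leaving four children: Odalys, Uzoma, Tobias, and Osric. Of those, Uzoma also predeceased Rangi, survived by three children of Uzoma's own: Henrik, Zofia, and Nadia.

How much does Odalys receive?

Hanna takes one-quarter of €1,160,000 = €290,000. The remaining €870,000 passes to the descendants.
No child survives, so the initial division is made at the grandchildren's generation.
The descendants' portion (€870,000) is divided into 10 shares of €87,000: Saskia, Nkechi, Thandi, Gideon, Jessamy, Odalys, Tobias, and Osric each take €87,000; Briar's €87,000 share passes to Briar's issue; Uzoma's €87,000 share passes to Uzoma's issue.
Briar's share (€87,000) passes entirely to Zainab.
Uzoma's share (€87,000) is divided into 3 shares of €29,000: Henrik, Zofia, and Nadia each take €29,000.

Odalys receives €87,000.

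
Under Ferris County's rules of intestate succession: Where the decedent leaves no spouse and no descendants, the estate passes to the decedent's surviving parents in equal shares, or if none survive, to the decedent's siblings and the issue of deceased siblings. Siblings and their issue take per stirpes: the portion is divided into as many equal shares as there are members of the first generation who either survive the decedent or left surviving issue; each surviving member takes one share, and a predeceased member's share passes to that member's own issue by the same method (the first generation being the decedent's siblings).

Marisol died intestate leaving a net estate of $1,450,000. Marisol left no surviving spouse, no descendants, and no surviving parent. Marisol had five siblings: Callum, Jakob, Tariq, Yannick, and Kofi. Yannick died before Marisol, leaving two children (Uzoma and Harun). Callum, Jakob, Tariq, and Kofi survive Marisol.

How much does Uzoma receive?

The entire $1,450,000 passes to the siblings and their issue.
That amount ($1,450,000) is divided into 5 shares of $290,000: Callum, Jakob, Tariq, and Kofi each take $290,000; Yannick's $290,000 share passes to Yannick's issue.
Yannick's share ($290,000) is divided into 2 shares of $145,000: Uzoma and Harun each take $145,000.

Uzoma receives $145,000.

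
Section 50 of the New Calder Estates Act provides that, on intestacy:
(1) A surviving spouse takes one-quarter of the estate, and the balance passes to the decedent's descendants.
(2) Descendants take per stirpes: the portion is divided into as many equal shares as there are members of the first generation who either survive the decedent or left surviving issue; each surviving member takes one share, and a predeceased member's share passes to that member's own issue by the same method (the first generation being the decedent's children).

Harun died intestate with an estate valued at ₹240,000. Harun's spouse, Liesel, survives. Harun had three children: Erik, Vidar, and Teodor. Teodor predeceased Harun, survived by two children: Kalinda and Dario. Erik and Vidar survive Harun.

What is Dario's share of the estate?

Dario receives ₹30,000.

Liesel takes one-quarter of ₹240,000 = ₹60,000. The remaining ₹180,000 passes to the descendants.
The descendants' portion (₹180,000) is divided into 3 shares of ₹60,000: Erik and Vidar each take ₹60,000; Teodor's ₹60,000 share passes to Teodor's issue.
Teodor's share (₹60,000) is divided into 2 shares of ₹30,000: Kalinda and Dario each take ₹30,000.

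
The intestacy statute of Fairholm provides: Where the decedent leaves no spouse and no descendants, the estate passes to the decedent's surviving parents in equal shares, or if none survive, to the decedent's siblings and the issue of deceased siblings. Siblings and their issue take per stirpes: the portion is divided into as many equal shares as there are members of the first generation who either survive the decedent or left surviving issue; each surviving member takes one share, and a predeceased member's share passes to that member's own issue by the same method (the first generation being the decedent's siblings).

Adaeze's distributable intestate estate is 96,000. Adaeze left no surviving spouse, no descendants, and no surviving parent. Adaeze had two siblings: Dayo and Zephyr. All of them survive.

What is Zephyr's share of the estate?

The entire 96,000 passes to the siblings and their issue.
That amount (96,000) is divided into 2 shares of 48,000: Dayo and Zephyr each take 48,000.

Zephyr receives 48,000.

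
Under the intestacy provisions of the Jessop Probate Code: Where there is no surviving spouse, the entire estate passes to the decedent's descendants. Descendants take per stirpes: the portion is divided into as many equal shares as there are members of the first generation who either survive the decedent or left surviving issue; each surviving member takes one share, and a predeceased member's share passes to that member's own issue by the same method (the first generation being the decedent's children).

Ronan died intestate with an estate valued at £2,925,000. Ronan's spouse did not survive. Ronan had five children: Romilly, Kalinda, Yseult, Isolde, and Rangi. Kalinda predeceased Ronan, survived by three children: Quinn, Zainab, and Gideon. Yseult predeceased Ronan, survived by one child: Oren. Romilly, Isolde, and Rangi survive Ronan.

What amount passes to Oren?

Oren receives £585,000.

The entire £2,925,000 passes to the descendants.
That amount (£2,925,000) is divided into 5 shares of £585,000: Romilly, Isolde, and Rangi each take £585,000; Kalinda's £585,000 share passes to Kalinda's issue; Yseult's £585,000 share passes to Yseult's issue.
Kalinda's share (£585,000) is divided into 3 shares of £195,000: Quinn, Zainab, and Gideon each take £195,000.
Yseult's share (£585,000) passes entirely to Oren.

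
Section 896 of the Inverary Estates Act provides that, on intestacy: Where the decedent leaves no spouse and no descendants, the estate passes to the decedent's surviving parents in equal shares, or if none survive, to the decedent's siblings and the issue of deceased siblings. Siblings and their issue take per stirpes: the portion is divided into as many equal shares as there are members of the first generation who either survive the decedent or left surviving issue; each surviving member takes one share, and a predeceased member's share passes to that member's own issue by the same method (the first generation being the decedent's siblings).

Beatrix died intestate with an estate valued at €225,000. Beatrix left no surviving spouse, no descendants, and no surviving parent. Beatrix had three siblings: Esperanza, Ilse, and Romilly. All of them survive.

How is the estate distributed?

Esperanza: €75,000; Ilse: €75,000; Romilly: €75,000

The entire €225,000 passes to the siblings and their issue.
That amount (€225,000) is divided into 3 shares of €75,000: Esperanza, Ilse, and Romilly each take €75,000.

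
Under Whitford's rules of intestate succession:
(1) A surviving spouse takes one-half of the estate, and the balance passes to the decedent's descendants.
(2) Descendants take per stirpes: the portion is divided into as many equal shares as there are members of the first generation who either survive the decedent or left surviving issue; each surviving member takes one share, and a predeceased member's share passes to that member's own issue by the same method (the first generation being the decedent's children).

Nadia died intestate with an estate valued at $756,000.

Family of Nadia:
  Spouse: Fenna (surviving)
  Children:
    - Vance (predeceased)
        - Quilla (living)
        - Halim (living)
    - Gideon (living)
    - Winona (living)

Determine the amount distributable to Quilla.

Quilla receives $63,000.

Fenna takes one-half of $756,000 = $378,000. The remaining $378,000 passes to the descendants.
The descendants' portion ($378,000) is divided into 3 shares of $126,000: Gideon and Winona each take $126,000; Vance's $126,000 share passes to Vance's issue.
Vance's share ($126,000) is divided into 2 shares of $63,000: Quilla and Halim each take $63,000.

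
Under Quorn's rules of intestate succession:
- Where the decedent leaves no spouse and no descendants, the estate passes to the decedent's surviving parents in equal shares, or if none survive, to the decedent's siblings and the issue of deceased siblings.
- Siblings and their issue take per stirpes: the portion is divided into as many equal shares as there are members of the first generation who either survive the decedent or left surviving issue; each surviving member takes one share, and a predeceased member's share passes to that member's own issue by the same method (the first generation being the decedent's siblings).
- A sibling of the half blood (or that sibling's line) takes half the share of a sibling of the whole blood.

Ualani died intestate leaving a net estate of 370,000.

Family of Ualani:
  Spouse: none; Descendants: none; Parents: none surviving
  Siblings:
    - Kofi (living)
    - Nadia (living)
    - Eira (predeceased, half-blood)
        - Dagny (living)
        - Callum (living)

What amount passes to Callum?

The entire 370,000 passes to the siblings and their issue.
Counting each half-blood sibling's line as half a unit, there are 5/2 units in 370,000, so one unit is 148,000. Whole-blood lines (Kofi and Nadia) take 148,000 each; half-blood lines (Eira) take 74,000 each.
Eira's share (74,000) is divided into 2 shares of 37,000: Dagny and Callum each take 37,000.

Callum receives 37,000.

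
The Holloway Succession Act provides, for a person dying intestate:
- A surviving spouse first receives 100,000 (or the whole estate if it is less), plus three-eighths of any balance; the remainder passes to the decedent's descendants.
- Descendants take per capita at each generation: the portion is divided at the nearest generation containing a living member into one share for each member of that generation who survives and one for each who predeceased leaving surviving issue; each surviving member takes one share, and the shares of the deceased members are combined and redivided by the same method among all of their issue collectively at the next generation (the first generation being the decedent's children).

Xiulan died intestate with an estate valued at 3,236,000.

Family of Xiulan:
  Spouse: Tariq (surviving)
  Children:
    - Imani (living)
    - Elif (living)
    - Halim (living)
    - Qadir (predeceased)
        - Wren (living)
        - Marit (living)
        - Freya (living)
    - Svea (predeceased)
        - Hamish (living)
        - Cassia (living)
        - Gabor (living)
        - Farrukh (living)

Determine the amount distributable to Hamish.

Tariq first takes 100,000, leaving a balance of 3,136,000. Tariq then takes three-eighths of the balance (1,176,000), for a total of 1,276,000. The remaining 1,960,000 passes to the descendants.
The descendants' portion (1,960,000) is divided at the children's generation into 5 shares of 392,000. Imani, Elif, and Halim each take 392,000. The 2 shares of the deceased (Qadir and Svea) are combined into a pool of 784,000.
That pool (784,000) is divided at the grandchildren's generation equally among Wren, Marit, Freya, Hamish, Cassia, Gabor, and Farrukh: 112,000 each.

Hamish receives 112,000.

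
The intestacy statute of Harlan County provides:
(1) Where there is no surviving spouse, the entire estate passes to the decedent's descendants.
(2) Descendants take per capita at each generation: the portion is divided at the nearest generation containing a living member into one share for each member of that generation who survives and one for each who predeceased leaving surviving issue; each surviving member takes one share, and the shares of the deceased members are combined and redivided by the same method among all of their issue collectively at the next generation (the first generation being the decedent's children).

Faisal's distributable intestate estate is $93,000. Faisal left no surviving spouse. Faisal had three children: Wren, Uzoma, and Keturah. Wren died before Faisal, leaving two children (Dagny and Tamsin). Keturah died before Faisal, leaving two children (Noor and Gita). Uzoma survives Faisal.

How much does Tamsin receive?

The entire $93,000 passes to the descendants.
That amount ($93,000) is divided at the children's generation into 3 shares of $31,000. Uzoma takes $31,000. The 2 shares of the deceased (Wren and Keturah) are combined into a pool of $62,000.
That pool ($62,000) is divided at the grandchildren's generation equally among Dagny, Tamsin, Noor, and Gita: $15,500 each.

Tamsin receives $15,500.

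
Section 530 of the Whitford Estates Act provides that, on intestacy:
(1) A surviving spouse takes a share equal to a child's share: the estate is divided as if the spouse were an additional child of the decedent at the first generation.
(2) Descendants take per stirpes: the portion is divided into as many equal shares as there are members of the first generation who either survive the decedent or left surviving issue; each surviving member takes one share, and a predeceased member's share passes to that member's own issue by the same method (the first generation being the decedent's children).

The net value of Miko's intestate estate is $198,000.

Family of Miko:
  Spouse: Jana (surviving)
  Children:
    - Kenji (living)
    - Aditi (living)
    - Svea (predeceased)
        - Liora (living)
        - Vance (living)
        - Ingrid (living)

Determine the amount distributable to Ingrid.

Ingrid receives $16,500.

The spouse counts as an additional share at the children's level, so there are 4 primary shares of $49,500. Jana takes one such share ($49,500).
The children's combined portion ($148,500) is divided into 3 shares of $49,500: Kenji and Aditi each take $49,500; Svea's $49,500 share passes to Svea's issue.
Svea's share ($49,500) is divided into 3 shares of $16,500: Liora, Vance, and Ingrid each take $16,500.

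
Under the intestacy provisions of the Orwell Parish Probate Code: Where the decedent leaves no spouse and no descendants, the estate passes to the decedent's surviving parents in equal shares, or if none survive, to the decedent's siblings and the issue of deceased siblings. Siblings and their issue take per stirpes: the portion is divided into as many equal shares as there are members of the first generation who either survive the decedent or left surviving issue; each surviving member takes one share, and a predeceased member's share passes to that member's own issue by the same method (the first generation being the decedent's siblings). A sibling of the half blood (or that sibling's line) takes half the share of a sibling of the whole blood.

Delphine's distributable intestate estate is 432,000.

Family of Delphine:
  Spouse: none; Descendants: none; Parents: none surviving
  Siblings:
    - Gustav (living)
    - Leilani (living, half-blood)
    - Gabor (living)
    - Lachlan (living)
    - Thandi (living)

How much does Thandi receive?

Thandi receives 96,000.

The entire 432,000 passes to the siblings and their issue.
Counting each half-blood sibling's line as half a unit, there are 9/2 units in 432,000, so one unit is 96,000. Whole-blood lines (Gustav, Gabor, Lachlan, and Thandi) take 96,000 each; half-blood lines (Leilani) take 48,000 each.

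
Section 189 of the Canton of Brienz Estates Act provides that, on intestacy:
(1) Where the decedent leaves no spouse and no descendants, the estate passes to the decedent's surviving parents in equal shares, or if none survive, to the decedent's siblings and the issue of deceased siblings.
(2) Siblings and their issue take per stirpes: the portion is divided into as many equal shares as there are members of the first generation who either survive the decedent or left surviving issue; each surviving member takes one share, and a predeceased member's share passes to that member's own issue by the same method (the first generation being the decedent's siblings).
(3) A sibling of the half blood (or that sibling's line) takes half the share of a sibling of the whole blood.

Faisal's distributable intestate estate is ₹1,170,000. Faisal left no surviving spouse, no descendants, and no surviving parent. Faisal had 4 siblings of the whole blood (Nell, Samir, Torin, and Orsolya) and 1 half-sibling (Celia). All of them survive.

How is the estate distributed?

Nell: ₹260,000; Samir: ₹260,000; Torin: ₹260,000; Celia: ₹130,000; Orsolya: ₹260,000

The entire ₹1,170,000 passes to the siblings and their issue.
Counting each half-blood sibling's line as half a unit, there are 9/2 units in ₹1,170,000, so one unit is ₹260,000. Whole-blood lines (Nell, Samir, Torin, and Orsolya) take ₹260,000 each; half-blood lines (Celia) take ₹130,000 each.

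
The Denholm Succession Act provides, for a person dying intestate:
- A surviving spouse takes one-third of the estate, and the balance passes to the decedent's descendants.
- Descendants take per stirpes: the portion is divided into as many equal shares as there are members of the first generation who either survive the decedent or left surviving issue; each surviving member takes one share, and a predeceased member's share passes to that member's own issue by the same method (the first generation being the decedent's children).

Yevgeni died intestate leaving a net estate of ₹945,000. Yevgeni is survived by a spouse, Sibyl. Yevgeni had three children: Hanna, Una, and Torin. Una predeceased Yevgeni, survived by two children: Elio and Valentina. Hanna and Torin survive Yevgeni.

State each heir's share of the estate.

Sibyl: ₹315,000; Hanna: ₹210,000; Elio: ₹105,000; Valentina: ₹105,000; Torin: ₹210,000

Sibyl takes one-third of ₹945,000 = ₹315,000. The remaining ₹630,000 passes to the descendants.
The descendants' portion (₹630,000) is divided into 3 shares of ₹210,000: Hanna and Torin each take ₹210,000; Una's ₹210,000 share passes to Una's issue.
Una's share (₹210,000) is divided into 2 shares of ₹105,000: Elio and Valentina each take ₹105,000.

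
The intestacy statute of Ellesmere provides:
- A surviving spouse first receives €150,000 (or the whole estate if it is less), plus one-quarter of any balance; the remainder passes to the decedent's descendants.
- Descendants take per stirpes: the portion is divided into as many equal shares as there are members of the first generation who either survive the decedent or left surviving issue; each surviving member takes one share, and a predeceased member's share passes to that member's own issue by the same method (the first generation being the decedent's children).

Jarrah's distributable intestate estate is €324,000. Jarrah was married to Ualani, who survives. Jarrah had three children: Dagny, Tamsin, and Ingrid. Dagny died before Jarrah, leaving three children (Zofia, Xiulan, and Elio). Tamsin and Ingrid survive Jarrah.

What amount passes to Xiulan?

Ualani first takes €150,000, leaving a balance of €174,000. Ualani then takes one-quarter of the balance (€43,500), for a total of €193,500. The remaining €130,500 passes to the descendants.
The descendants' portion (€130,500) is divided into 3 shares of €43,500: Tamsin and Ingrid each take €43,500; Dagny's €43,500 share passes to Dagny's issue.
Dagny's share (€43,500) is divided into 3 shares of €14,500: Zofia, Xiulan, and Elio each take €14,500.

Xiulan receives €14,500.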